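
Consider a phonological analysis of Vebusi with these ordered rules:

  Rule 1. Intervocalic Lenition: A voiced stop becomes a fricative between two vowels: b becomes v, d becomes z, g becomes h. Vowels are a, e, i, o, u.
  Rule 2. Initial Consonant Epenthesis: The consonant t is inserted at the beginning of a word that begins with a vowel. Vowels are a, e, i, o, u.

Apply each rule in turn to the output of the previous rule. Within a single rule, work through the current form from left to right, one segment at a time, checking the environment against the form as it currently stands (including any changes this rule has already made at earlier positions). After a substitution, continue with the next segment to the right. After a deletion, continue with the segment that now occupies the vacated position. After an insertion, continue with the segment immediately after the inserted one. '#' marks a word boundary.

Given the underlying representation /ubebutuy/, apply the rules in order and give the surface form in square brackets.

Rule 1 Intervocalic Lenition: [ubebutuy] → [uvevutuy]
Rule 2 Initial Consonant Epenthesis: [uvevutuy] → [tuvevutuy]

[tuvevutuy]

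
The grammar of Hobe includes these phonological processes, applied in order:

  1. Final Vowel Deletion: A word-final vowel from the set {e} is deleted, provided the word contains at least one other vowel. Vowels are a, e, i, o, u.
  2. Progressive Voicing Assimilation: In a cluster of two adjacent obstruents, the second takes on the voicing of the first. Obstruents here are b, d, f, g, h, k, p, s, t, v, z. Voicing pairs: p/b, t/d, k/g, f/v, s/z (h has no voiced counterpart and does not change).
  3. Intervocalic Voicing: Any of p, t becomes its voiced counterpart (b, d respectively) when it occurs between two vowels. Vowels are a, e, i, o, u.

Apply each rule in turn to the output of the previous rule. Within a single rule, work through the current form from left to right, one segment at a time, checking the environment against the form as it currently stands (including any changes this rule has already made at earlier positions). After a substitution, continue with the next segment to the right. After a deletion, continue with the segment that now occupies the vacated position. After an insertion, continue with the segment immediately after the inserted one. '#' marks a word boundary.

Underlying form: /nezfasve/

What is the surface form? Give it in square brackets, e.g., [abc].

1 Final Vowel Deletion: [nezfasve] → [nezfasv]
2 Progressive Voicing Assimilation: [nezfasv] → [nezvasf]
3 Intervocalic Voicing: no change — [nezvasf]

[nezvasf]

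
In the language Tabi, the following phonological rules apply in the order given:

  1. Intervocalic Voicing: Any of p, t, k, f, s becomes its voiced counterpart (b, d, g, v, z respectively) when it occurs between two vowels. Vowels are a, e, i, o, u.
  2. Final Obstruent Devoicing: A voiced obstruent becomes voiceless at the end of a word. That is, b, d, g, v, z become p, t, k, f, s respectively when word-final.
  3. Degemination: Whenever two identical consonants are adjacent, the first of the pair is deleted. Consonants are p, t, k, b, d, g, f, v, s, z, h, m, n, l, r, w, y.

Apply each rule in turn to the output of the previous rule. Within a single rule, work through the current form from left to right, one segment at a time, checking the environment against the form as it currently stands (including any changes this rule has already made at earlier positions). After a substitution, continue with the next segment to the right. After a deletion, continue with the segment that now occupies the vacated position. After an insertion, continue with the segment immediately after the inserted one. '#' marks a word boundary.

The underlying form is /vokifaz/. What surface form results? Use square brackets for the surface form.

[vogivas]

1 Intervocalic Voicing: [vokifaz] → [vogivaz]
2 Final Obstruent Devoicing: [vogivaz] → [vogivas]
3 Degemination: no change — [vogivas]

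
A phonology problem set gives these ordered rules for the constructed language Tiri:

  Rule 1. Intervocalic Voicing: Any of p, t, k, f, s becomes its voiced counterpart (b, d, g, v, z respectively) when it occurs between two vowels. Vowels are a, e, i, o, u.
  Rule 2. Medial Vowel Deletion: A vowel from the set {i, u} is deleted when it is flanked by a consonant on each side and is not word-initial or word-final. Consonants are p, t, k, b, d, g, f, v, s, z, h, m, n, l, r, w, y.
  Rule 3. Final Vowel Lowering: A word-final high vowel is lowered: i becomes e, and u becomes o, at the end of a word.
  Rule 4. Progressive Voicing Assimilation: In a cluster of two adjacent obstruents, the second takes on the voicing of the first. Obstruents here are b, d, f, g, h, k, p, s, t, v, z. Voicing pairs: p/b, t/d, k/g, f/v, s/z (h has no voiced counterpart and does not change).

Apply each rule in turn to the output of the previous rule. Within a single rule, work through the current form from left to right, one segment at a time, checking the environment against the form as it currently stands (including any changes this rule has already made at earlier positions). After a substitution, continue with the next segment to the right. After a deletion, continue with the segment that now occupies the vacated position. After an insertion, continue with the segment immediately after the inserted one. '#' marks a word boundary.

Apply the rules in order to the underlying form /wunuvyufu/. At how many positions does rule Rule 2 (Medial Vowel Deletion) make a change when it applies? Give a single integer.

Rule 1 Intervocalic Voicing: [wunuvyufu] → [wunuvyuvu]
Rule 2 Medial Vowel Deletion: [wunuvyuvu] → [wnvyvu]
Rule 3 Final Vowel Lowering: [wnvyvu] → [wnvyvo]
Rule 4 Progressive Voicing Assimilation: no change — [wnvyvo]
Rule Rule 2 changed 3 position(s).

3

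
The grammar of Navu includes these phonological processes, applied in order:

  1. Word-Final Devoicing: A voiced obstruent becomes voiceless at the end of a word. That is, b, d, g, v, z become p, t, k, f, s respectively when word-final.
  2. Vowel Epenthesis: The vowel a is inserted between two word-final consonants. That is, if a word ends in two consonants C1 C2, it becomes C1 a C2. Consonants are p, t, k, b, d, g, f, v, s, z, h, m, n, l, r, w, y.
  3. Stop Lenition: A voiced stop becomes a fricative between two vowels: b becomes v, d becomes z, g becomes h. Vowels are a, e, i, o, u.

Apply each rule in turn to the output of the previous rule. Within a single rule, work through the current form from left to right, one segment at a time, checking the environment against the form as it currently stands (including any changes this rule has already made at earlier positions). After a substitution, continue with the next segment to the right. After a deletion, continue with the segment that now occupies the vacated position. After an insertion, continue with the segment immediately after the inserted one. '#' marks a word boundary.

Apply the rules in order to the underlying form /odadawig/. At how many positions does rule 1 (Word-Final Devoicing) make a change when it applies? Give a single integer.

1

1 Word-Final Devoicing: [odadawig] → [odadawik]
2 Vowel Epenthesis: no change — [odadawik]
3 Stop Lenition: [odadawik] → [ozazawik]
Rule 1 changed 1 position(s).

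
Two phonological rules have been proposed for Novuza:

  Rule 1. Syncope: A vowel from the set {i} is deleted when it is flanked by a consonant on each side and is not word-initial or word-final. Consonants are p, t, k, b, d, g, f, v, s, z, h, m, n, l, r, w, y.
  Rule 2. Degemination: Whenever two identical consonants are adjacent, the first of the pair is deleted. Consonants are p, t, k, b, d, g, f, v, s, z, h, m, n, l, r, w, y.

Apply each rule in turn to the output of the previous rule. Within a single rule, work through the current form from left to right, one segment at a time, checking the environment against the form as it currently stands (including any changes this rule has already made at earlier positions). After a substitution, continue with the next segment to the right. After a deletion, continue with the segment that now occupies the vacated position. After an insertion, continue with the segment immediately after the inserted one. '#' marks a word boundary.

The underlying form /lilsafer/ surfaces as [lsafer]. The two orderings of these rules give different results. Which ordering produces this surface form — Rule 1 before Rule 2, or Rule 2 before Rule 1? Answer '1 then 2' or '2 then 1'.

1 then 2

Order 1 then 2:
  1 Syncope: [lilsafer] → [llsafer]
  2 Degemination: [llsafer] → [lsafer]
  result: [lsafer]
Order 2 then 1:
  2 Degemination: no change — [lilsafer]
  1 Syncope: [lilsafer] → [llsafer]
  result: [llsafer]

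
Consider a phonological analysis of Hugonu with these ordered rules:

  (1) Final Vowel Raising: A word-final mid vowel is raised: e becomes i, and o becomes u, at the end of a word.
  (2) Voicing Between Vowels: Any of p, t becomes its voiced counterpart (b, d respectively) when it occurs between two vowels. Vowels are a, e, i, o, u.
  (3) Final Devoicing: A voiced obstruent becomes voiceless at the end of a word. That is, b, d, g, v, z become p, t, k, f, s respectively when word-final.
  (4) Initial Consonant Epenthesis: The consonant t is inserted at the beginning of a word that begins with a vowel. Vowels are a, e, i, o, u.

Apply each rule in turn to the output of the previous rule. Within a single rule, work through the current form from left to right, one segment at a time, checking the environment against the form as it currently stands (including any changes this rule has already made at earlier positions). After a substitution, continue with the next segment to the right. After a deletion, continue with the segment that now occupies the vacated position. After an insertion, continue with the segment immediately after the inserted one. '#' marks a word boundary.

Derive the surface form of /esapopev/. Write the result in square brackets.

[tesabobef]

(1) Final Vowel Raising: no change — [esapopev]
(2) Voicing Between Vowels: [esapopev] → [esabobev]
(3) Final Devoicing: [esabobev] → [esabobef]
(4) Initial Consonant Epenthesis: [esabobef] → [tesabobef]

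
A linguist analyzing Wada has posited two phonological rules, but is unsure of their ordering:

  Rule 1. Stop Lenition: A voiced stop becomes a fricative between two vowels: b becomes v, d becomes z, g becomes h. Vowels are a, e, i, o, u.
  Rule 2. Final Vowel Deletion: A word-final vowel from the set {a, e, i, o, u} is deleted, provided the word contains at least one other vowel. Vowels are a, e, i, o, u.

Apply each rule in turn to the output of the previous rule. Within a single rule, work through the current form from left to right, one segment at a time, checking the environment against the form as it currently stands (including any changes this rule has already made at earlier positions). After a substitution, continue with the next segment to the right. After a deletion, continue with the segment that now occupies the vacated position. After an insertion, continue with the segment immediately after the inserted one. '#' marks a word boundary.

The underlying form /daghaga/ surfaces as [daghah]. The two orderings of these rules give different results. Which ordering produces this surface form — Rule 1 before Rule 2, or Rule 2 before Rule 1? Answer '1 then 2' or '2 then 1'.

1 then 2

Order 1 then 2:
  1 Stop Lenition: [daghaga] → [daghaha]
  2 Final Vowel Deletion: [daghaha] → [daghah]
  result: [daghah]
Order 2 then 1:
  2 Final Vowel Deletion: [daghaga] → [daghag]
  1 Stop Lenition: no change — [daghag]
  result: [daghag]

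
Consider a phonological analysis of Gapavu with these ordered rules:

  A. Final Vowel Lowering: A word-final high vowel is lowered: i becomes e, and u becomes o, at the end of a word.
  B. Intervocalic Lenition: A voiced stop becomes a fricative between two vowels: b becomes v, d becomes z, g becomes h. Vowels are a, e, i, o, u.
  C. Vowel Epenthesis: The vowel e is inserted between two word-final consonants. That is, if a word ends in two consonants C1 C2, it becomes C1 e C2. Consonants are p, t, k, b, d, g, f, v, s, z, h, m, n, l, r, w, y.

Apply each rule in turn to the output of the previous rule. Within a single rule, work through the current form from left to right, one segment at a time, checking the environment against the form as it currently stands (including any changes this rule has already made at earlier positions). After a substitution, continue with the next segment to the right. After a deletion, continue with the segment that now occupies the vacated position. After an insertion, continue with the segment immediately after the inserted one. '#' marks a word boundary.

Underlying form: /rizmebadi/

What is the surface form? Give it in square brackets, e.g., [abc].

A Final Vowel Lowering: [rizmebadi] → [rizmebade]
B Intervocalic Lenition: [rizmebade] → [rizmevaze]
C Vowel Epenthesis: no change — [rizmevaze]

[rizmevaze]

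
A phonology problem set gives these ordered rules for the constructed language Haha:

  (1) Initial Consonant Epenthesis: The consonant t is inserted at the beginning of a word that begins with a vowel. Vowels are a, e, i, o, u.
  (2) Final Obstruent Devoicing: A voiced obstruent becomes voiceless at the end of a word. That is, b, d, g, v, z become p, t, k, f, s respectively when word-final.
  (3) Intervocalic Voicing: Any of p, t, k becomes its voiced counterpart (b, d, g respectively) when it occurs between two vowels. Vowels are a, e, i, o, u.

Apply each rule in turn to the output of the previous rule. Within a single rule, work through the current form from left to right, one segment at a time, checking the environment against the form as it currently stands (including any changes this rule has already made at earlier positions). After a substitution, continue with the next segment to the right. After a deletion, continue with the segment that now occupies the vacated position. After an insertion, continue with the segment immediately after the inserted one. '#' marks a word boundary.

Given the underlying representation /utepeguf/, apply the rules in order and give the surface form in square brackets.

(1) Initial Consonant Epenthesis: [utepeguf] → [tutepeguf]
(2) Final Obstruent Devoicing: no change — [tutepeguf]
(3) Intervocalic Voicing: [tutepeguf] → [tudebeguf]

[tudebeguf]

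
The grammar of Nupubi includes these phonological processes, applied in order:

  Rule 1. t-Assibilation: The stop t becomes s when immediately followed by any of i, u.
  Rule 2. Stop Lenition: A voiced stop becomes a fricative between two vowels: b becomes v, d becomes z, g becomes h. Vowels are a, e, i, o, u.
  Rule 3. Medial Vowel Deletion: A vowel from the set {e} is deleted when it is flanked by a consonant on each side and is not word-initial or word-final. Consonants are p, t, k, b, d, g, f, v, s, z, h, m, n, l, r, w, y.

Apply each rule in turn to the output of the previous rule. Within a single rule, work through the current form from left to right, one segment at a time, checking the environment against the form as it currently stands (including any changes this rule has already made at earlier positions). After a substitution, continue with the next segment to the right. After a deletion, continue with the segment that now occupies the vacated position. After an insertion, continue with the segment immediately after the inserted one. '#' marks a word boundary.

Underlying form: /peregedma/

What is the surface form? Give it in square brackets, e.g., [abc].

[prhdma]

Rule 1 t-Assibilation: no change — [peregedma]
Rule 2 Stop Lenition: [peregedma] → [perehedma]
Rule 3 Medial Vowel Deletion: [perehedma] → [prhdma]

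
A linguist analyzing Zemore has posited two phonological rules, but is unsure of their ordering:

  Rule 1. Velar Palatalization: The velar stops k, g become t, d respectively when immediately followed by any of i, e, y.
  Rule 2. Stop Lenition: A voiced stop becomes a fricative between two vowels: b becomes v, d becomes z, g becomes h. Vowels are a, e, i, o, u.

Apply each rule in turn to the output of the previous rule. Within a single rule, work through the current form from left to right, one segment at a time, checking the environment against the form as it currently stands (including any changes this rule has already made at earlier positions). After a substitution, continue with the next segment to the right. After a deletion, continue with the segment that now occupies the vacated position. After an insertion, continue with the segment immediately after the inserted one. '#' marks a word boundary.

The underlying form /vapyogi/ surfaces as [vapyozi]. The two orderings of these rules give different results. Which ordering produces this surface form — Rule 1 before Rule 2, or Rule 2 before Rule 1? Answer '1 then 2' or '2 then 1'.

Order 1 then 2:
  1 Velar Palatalization: [vapyogi] → [vapyodi]
  2 Stop Lenition: [vapyodi] → [vapyozi]
  result: [vapyozi]
Order 2 then 1:
  2 Stop Lenition: [vapyogi] → [vapyohi]
  1 Velar Palatalization: no change — [vapyohi]
  result: [vapyohi]

1 then 2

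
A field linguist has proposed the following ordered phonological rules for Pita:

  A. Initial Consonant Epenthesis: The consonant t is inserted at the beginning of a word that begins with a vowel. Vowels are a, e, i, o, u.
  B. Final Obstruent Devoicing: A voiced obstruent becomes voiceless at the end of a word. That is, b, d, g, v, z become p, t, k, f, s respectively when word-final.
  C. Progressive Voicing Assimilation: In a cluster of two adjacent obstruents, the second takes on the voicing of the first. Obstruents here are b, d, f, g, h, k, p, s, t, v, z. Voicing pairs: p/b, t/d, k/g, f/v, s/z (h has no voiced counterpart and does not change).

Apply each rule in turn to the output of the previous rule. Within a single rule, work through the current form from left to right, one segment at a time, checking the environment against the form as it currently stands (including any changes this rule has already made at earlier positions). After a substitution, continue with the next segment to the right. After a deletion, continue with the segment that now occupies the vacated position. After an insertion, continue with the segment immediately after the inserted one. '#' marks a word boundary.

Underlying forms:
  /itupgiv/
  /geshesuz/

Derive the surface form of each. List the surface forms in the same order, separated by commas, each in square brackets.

/itupgiv/:
  A Initial Consonant Epenthesis: [itupgiv] → [titupgiv]
  B Final Obstruent Devoicing: [titupgiv] → [titupgif]
  C Progressive Voicing Assimilation: [titupgif] → [titupkif]
/geshesuz/:
  A Initial Consonant Epenthesis: no change — [geshesuz]
  B Final Obstruent Devoicing: [geshesuz] → [geshesus]
  C Progressive Voicing Assimilation: no change — [geshesus]

[titupkif], [geshesus]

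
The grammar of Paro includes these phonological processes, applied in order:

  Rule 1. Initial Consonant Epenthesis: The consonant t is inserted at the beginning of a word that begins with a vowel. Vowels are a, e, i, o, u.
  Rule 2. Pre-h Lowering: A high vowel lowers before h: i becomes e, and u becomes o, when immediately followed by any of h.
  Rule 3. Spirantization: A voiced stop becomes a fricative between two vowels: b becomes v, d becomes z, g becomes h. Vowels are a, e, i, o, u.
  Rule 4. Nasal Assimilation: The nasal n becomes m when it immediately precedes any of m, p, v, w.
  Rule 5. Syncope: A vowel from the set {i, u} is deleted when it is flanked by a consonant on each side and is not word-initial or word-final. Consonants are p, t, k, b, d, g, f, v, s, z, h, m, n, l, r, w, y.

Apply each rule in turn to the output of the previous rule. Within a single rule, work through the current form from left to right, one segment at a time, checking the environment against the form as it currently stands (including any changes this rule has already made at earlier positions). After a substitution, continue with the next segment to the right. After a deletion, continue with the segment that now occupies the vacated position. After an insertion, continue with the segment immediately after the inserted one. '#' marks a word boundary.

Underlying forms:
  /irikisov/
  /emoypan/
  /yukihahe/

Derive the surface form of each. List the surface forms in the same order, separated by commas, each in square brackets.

[trksov], [temoypan], [ykehahe]

/irikisov/:
  Rule 1 Initial Consonant Epenthesis: [irikisov] → [tirikisov]
  Rule 2 Pre-h Lowering: no change — [tirikisov]
  Rule 3 Spirantization: no change — [tirikisov]
  Rule 4 Nasal Assimilation: no change — [tirikisov]
  Rule 5 Syncope: [tirikisov] → [trksov]
/emoypan/:
  Rule 1 Initial Consonant Epenthesis: [emoypan] → [temoypan]
  Rule 2 Pre-h Lowering: no change — [temoypan]
  Rule 3 Spirantization: no change — [temoypan]
  Rule 4 Nasal Assimilation: no change — [temoypan]
  Rule 5 Syncope: no change — [temoypan]
/yukihahe/:
  Rule 1 Initial Consonant Epenthesis: no change — [yukihahe]
  Rule 2 Pre-h Lowering: [yukihahe] → [yukehahe]
  Rule 3 Spirantization: no change — [yukehahe]
  Rule 4 Nasal Assimilation: no change — [yukehahe]
  Rule 5 Syncope: [yukehahe] → [ykehahe]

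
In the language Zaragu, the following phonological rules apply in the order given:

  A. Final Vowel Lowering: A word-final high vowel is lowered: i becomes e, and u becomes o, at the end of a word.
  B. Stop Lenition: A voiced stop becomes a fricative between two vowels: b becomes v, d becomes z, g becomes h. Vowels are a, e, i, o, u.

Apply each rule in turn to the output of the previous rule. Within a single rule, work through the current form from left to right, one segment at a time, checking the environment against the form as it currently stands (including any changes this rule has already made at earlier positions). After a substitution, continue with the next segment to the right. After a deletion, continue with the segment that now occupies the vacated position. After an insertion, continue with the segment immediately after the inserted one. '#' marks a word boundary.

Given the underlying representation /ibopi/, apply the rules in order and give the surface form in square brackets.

[ivope]

A Final Vowel Lowering: [ibopi] → [ibope]
B Stop Lenition: [ibope] → [ivope]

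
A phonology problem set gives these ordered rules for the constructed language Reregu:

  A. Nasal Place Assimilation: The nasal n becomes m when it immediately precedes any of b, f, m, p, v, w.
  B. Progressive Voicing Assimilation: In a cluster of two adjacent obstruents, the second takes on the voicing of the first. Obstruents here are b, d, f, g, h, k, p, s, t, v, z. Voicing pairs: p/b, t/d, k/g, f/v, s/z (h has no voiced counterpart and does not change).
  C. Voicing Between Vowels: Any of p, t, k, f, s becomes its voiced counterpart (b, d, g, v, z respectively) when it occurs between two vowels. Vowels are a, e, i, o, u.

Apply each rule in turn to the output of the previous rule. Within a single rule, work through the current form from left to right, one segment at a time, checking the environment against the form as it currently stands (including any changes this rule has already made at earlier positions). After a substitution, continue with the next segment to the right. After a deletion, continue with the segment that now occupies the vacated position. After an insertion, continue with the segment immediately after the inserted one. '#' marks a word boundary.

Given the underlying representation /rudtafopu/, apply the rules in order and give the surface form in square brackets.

A Nasal Place Assimilation: no change — [rudtafopu]
B Progressive Voicing Assimilation: [rudtafopu] → [ruddafopu]
C Voicing Between Vowels: [ruddafopu] → [ruddavobu]

[ruddavobu]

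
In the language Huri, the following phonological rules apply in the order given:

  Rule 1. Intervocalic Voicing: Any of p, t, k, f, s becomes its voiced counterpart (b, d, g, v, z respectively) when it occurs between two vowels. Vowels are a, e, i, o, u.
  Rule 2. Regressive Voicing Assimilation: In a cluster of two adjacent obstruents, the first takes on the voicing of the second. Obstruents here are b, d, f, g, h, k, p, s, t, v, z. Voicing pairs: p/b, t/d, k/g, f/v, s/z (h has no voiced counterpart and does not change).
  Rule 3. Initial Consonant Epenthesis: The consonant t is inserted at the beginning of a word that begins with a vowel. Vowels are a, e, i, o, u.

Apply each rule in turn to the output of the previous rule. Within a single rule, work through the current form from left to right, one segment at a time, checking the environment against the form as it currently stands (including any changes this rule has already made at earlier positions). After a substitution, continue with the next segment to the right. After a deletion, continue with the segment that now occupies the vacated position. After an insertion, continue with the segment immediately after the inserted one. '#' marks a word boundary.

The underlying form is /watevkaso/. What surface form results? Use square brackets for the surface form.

Rule 1 Intervocalic Voicing: [watevkaso] → [wadevkazo]
Rule 2 Regressive Voicing Assimilation: [wadevkazo] → [wadefkazo]
Rule 3 Initial Consonant Epenthesis: no change — [wadefkazo]

[wadefkazo]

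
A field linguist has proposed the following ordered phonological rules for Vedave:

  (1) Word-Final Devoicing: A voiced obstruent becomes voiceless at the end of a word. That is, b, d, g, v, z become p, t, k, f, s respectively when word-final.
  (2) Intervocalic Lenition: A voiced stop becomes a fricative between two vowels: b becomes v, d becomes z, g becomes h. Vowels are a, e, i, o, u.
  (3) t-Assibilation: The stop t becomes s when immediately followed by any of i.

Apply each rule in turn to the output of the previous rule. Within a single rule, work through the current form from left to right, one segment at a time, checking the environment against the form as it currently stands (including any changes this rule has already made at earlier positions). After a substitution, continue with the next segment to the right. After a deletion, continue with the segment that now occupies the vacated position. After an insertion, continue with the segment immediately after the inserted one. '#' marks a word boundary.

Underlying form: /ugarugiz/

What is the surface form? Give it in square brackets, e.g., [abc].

[uharuhis]

(1) Word-Final Devoicing: [ugarugiz] → [ugarugis]
(2) Intervocalic Lenition: [ugarugis] → [uharuhis]
(3) t-Assibilation: no change — [uharuhis]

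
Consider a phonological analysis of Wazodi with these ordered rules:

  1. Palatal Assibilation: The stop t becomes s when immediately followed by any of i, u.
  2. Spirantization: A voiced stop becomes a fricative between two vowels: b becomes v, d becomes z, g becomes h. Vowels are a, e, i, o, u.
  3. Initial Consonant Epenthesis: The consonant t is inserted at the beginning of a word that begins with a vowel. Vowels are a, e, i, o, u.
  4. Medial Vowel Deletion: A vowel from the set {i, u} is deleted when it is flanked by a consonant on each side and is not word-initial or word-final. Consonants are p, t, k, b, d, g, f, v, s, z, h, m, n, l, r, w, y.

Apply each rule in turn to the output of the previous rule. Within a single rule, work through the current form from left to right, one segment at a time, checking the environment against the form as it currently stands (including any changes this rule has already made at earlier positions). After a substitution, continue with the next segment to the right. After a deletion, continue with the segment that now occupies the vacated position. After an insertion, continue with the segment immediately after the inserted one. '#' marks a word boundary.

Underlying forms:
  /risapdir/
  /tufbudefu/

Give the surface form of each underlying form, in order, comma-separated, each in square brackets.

[rsapdr], [sfbzefu]

/risapdir/:
  1 Palatal Assibilation: no change — [risapdir]
  2 Spirantization: no change — [risapdir]
  3 Initial Consonant Epenthesis: no change — [risapdir]
  4 Medial Vowel Deletion: [risapdir] → [rsapdr]
/tufbudefu/:
  1 Palatal Assibilation: [tufbudefu] → [sufbudefu]
  2 Spirantization: [sufbudefu] → [sufbuzefu]
  3 Initial Consonant Epenthesis: no change — [sufbuzefu]
  4 Medial Vowel Deletion: [sufbuzefu] → [sfbzefu]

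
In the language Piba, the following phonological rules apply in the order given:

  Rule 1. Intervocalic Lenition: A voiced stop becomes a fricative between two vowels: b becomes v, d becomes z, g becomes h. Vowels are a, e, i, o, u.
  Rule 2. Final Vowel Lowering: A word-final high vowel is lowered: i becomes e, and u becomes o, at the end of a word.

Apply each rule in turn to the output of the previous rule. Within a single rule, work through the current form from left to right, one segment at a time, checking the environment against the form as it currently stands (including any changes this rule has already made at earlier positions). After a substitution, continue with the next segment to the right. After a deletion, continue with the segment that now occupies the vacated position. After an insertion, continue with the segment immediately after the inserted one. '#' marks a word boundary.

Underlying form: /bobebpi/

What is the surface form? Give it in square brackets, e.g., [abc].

Rule 1 Intervocalic Lenition: [bobebpi] → [bovebpi]
Rule 2 Final Vowel Lowering: [bovebpi] → [bovebpe]

[bovebpe]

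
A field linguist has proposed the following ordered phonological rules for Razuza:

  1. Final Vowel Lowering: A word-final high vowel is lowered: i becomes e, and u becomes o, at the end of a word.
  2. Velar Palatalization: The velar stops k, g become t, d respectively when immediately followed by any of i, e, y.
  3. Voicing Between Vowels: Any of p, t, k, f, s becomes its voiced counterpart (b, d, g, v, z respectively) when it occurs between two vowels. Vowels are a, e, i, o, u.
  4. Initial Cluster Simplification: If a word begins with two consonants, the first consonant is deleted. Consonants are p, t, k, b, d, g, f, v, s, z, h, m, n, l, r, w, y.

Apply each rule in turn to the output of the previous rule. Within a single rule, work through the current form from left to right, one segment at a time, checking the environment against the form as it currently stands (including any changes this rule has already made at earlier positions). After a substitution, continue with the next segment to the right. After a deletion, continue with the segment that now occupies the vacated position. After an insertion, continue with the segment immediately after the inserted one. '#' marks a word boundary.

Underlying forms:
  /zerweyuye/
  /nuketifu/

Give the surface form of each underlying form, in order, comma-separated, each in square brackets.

/zerweyuye/:
  1 Final Vowel Lowering: no change — [zerweyuye]
  2 Velar Palatalization: no change — [zerweyuye]
  3 Voicing Between Vowels: no change — [zerweyuye]
  4 Initial Cluster Simplification: no change — [zerweyuye]
/nuketifu/:
  1 Final Vowel Lowering: [nuketifu] → [nuketifo]
  2 Velar Palatalization: [nuketifo] → [nutetifo]
  3 Voicing Between Vowels: [nutetifo] → [nudedivo]
  4 Initial Cluster Simplification: no change — [nudedivo]

[zerweyuye], [nudedivo]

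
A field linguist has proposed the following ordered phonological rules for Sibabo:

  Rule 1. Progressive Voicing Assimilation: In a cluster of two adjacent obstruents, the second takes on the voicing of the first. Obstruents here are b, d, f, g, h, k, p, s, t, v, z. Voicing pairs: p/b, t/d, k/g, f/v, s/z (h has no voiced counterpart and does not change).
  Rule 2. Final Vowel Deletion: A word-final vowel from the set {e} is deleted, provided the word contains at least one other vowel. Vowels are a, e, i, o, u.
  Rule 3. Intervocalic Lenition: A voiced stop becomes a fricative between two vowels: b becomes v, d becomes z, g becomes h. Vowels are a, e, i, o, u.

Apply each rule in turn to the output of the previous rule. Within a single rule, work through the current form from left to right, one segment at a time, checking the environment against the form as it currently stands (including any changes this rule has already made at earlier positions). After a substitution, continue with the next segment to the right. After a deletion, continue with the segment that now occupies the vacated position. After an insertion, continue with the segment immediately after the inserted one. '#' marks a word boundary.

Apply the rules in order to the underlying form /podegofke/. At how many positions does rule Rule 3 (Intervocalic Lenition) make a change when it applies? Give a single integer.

Rule 1 Progressive Voicing Assimilation: no change — [podegofke]
Rule 2 Final Vowel Deletion: [podegofke] → [podegofk]
Rule 3 Intervocalic Lenition: [podegofk] → [pozehofk]
Rule Rule 3 changed 2 position(s).

2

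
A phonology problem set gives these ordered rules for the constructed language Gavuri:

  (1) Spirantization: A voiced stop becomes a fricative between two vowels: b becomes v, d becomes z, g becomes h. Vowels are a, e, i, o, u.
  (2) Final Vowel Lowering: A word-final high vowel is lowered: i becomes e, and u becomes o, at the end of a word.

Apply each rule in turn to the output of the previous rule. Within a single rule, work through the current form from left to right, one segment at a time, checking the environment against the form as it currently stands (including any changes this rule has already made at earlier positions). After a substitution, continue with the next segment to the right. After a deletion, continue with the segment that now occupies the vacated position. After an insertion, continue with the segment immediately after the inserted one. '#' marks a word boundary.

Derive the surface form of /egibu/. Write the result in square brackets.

[ehivo]

(1) Spirantization: [egibu] → [ehivu]
(2) Final Vowel Lowering: [ehivu] → [ehivo]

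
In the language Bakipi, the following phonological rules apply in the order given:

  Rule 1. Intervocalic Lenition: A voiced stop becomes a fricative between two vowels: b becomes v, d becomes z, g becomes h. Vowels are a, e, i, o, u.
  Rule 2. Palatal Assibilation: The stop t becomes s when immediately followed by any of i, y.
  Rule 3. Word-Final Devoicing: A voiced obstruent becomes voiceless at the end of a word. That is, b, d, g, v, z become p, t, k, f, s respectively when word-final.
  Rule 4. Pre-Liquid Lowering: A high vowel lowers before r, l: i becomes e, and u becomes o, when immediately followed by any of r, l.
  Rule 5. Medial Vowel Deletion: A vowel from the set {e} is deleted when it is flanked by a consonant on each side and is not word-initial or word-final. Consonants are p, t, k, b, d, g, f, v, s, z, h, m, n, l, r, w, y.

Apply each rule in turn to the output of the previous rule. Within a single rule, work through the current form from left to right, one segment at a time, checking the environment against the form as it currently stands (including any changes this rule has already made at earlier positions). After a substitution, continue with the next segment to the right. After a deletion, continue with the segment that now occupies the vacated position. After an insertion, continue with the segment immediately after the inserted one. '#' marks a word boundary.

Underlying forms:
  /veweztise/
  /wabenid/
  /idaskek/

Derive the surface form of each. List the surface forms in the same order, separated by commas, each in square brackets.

/veweztise/:
  Rule 1 Intervocalic Lenition: no change — [veweztise]
  Rule 2 Palatal Assibilation: [veweztise] → [vewezsise]
  Rule 3 Word-Final Devoicing: no change — [vewezsise]
  Rule 4 Pre-Liquid Lowering: no change — [vewezsise]
  Rule 5 Medial Vowel Deletion: [vewezsise] → [vwzsise]
/wabenid/:
  Rule 1 Intervocalic Lenition: [wabenid] → [wavenid]
  Rule 2 Palatal Assibilation: no change — [wavenid]
  Rule 3 Word-Final Devoicing: [wavenid] → [wavenit]
  Rule 4 Pre-Liquid Lowering: no change — [wavenit]
  Rule 5 Medial Vowel Deletion: [wavenit] → [wavnit]
/idaskek/:
  Rule 1 Intervocalic Lenition: [idaskek] → [izaskek]
  Rule 2 Palatal Assibilation: no change — [izaskek]
  Rule 3 Word-Final Devoicing: no change — [izaskek]
  Rule 4 Pre-Liquid Lowering: no change — [izaskek]
  Rule 5 Medial Vowel Deletion: [izaskek] → [izaskk]

[vwzsise], [wavnit], [izaskk]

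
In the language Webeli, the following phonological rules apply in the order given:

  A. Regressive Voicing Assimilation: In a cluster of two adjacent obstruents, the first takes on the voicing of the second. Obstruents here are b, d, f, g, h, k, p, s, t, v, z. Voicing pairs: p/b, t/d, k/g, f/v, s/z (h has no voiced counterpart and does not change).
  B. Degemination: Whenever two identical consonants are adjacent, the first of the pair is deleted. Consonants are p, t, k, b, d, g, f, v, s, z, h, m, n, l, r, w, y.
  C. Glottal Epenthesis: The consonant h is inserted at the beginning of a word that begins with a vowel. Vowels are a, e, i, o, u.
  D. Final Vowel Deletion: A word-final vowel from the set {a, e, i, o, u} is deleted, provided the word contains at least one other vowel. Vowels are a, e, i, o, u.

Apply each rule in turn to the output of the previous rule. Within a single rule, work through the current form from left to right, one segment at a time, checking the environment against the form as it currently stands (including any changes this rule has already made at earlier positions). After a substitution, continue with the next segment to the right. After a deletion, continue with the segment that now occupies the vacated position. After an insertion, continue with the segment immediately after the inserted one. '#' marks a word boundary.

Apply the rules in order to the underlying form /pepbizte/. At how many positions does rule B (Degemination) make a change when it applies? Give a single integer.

A Regressive Voicing Assimilation: [pepbizte] → [pebbiste]
B Degemination: [pebbiste] → [pebiste]
C Glottal Epenthesis: no change — [pebiste]
D Final Vowel Deletion: [pebiste] → [pebist]
Rule B changed 1 position(s).

1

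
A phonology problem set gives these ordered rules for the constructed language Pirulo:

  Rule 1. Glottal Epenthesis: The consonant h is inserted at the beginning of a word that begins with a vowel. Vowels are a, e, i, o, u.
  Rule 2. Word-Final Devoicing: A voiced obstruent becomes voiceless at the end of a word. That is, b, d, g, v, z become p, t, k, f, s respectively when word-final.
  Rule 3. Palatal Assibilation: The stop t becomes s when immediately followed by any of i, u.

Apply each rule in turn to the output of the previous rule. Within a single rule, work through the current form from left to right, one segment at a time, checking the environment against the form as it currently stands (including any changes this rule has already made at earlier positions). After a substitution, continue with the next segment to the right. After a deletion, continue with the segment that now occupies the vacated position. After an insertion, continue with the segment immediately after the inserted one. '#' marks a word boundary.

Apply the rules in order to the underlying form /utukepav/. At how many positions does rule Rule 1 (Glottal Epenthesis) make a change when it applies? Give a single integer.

Rule 1 Glottal Epenthesis: [utukepav] → [hutukepav]
Rule 2 Word-Final Devoicing: [hutukepav] → [hutukepaf]
Rule 3 Palatal Assibilation: [hutukepaf] → [husukepaf]
Rule Rule 1 changed 1 position(s).

1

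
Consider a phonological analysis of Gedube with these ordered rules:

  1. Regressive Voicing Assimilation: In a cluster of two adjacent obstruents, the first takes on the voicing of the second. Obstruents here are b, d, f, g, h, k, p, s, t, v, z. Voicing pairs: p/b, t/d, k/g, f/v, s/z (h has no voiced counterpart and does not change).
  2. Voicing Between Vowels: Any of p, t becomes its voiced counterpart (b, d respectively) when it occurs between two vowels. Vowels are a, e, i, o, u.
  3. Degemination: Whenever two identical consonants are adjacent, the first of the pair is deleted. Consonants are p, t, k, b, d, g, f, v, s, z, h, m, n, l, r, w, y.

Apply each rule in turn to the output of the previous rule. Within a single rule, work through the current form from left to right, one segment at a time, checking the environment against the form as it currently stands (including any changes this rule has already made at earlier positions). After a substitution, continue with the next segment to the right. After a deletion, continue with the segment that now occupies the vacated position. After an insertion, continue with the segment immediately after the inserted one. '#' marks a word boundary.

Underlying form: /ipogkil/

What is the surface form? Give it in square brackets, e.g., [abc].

[ibokil]

1 Regressive Voicing Assimilation: [ipogkil] → [ipokkil]
2 Voicing Between Vowels: [ipokkil] → [ibokkil]
3 Degemination: [ibokkil] → [ibokil]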